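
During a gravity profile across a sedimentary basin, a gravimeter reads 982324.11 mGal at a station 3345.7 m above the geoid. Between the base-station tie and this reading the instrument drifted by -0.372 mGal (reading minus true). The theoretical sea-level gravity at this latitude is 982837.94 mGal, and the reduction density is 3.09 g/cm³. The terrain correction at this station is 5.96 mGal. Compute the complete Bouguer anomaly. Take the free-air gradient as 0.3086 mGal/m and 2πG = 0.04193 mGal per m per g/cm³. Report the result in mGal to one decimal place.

91.5

Drift-corrected reading = 982324.11 − (-0.372) = 982324.482 mGal
Free-air correction = 0.3086 × 3345.7 = 1032.48 mGal
Free-air anomaly = 982324.482 − 982837.94 + (1032.48) = 519.022 mGal
Bouguer slab correction = 0.04193 × 3.09 × 3345.7 = 433.48 mGal
Simple Bouguer anomaly = 519.022 − (433.48) = 85.542 mGal
Complete Bouguer anomaly = 85.542 + 5.96 = 91.502 mGal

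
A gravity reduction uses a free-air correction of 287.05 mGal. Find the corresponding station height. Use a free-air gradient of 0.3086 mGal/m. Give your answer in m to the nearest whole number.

h = 287.05 / 0.3086 = 930.17 m

930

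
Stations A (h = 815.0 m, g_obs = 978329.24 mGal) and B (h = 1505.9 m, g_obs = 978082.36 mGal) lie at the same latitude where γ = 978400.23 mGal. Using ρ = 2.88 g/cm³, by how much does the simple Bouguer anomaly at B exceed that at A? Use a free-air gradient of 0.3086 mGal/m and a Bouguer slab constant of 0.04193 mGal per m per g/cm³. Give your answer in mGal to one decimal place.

-117.1

Δg_SB(A) = 978329.24 − 978400.23 + 0.3086×815.0 − 0.04193×2.88×815.0 = 82.10 mGal
Δg_SB(B) = 978082.36 − 978400.23 + 0.3086×1505.9 − 0.04193×2.88×1505.9 = -35.00 mGal
Difference = -35.00 − (82.10) = -117.10 mGal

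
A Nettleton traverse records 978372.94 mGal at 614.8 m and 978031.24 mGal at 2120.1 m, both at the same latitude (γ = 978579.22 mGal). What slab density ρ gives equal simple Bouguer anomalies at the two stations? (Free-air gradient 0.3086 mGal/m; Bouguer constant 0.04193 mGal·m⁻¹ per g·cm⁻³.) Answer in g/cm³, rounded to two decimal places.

Δg_obs = 978031.24 − 978372.94 = -341.70 mGal over Δh = 2120.1 − 614.8 = 1505.3 m
Equal Bouguer anomalies ⇒ Δg_obs + (0.3086 − 0.04193ρ)·Δh = 0
0.3086 − 0.04193ρ = −Δg_obs/Δh = 0.22700
ρ = (0.3086 − 0.22700) / 0.04193 = 1.95 g/cm³

1.95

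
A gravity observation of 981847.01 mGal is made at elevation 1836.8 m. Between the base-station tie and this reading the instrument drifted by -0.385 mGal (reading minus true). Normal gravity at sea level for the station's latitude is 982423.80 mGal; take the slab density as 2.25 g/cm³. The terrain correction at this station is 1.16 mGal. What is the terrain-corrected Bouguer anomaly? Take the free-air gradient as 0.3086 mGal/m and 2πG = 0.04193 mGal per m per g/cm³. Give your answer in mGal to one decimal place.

Drift-corrected reading = 981847.01 − (-0.385) = 981847.395 mGal
Free-air correction = 0.3086 × 1836.8 = 566.84 mGal
Free-air anomaly = 981847.395 − 982423.80 + (566.84) = -9.565 mGal
Bouguer slab correction = 0.04193 × 2.25 × 1836.8 = 173.29 mGal
Simple Bouguer anomaly = -9.565 − (173.29) = -182.855 mGal
Complete Bouguer anomaly = -182.855 + 1.16 = -181.695 mGal

-181.7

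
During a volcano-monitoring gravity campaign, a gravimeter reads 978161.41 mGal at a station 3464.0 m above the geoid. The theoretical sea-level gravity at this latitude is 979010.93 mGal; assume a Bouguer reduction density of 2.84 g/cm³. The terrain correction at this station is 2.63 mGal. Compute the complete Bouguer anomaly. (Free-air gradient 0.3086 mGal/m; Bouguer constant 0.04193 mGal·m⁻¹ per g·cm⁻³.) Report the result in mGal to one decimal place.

-190.4

Free-air correction = 0.3086 × 3464.0 = 1068.99 mGal
Free-air anomaly = 978161.41 − 979010.93 + (1068.99) = 219.47 mGal
Bouguer slab correction = 0.04193 × 2.84 × 3464.0 = 412.50 mGal
Simple Bouguer anomaly = 219.47 − (412.50) = -193.03 mGal
Complete Bouguer anomaly = -193.03 + 2.63 = -190.40 mGal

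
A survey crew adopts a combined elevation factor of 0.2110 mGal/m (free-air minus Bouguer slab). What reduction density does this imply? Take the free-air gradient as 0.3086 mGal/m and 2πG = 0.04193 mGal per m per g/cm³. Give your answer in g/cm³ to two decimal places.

0.2110 = 0.3086 − 0.04193 × ρ
ρ = (0.3086 − 0.2110) / 0.04193 = 2.33 g/cm³

2.33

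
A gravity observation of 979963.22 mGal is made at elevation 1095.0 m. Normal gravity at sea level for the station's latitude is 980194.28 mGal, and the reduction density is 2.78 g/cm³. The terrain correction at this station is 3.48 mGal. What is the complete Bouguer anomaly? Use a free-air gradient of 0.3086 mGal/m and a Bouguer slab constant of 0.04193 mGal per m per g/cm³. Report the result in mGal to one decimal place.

Free-air correction = 0.3086 × 1095.0 = 337.92 mGal
Free-air anomaly = 979963.22 − 980194.28 + (337.92) = 106.86 mGal
Bouguer slab correction = 0.04193 × 2.78 × 1095.0 = 127.64 mGal
Simple Bouguer anomaly = 106.86 − (127.64) = -20.78 mGal
Complete Bouguer anomaly = -20.78 + 3.48 = -17.30 mGal

-17.3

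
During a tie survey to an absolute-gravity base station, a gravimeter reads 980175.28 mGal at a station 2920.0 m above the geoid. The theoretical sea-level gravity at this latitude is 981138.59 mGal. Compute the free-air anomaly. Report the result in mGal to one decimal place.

-62.2

Free-air correction = 0.3086 × 2920.0 = 901.11 mGal
Free-air anomaly = 980175.28 − 981138.59 + (901.11) = -62.20 mGal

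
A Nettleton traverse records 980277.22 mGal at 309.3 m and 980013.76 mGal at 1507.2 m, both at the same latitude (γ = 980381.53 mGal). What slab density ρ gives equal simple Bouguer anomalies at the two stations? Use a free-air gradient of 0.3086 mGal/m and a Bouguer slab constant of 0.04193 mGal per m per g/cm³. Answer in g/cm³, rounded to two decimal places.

Δg_obs = 980013.76 − 980277.22 = -263.46 mGal over Δh = 1507.2 − 309.3 = 1197.9 m
Equal Bouguer anomalies ⇒ Δg_obs + (0.3086 − 0.04193ρ)·Δh = 0
0.3086 − 0.04193ρ = −Δg_obs/Δh = 0.21993
ρ = (0.3086 − 0.21993) / 0.04193 = 2.11 g/cm³

2.11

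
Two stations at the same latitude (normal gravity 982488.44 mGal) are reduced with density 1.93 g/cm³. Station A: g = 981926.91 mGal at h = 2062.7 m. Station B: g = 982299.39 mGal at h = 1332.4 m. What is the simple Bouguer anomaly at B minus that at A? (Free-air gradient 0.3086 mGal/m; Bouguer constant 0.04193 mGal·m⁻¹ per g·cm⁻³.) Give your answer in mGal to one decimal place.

Δg_SB(A) = 981926.91 − 982488.44 + 0.3086×2062.7 − 0.04193×1.93×2062.7 = -91.90 mGal
Δg_SB(B) = 982299.39 − 982488.44 + 0.3086×1332.4 − 0.04193×1.93×1332.4 = 114.30 mGal
Difference = 114.30 − (-91.90) = 206.20 mGal

206.2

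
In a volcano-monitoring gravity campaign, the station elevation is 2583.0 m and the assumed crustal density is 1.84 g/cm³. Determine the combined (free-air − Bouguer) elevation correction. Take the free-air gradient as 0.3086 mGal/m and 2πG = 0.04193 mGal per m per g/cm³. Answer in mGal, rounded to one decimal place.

Combined gradient = 0.3086 − 0.04193 × 1.84 = 0.2314488 mGal/m
Combined elevation correction = 0.2314488 × 2583.0 = 597.8 mGal

597.8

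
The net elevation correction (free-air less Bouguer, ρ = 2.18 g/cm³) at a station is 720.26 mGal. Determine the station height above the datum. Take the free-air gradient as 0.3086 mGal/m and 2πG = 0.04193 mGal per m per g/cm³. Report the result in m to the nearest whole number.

3316

Combined gradient = 0.3086 − 0.04193 × 2.18 = 0.2171926 mGal/m
h = 720.26 / 0.2171926 = 3316.23 m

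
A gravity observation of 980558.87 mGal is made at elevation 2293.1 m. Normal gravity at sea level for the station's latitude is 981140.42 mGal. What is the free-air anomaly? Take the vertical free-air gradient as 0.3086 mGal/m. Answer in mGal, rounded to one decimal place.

Free-air correction = 0.3086 × 2293.1 = 707.65 mGal
Free-air anomaly = 980558.87 − 981140.42 + (707.65) = 126.10 mGal

126.1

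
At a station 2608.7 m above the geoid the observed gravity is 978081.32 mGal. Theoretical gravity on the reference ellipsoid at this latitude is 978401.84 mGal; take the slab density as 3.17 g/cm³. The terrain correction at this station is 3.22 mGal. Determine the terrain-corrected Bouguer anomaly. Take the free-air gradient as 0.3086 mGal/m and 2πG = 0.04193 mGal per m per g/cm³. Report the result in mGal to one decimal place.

141.0

Free-air correction = 0.3086 × 2608.7 = 805.04 mGal
Free-air anomaly = 978081.32 − 978401.84 + (805.04) = 484.52 mGal
Bouguer slab correction = 0.04193 × 3.17 × 2608.7 = 346.74 mGal
Simple Bouguer anomaly = 484.52 − (346.74) = 137.78 mGal
Complete Bouguer anomaly = 137.78 + 3.22 = 141.00 mGal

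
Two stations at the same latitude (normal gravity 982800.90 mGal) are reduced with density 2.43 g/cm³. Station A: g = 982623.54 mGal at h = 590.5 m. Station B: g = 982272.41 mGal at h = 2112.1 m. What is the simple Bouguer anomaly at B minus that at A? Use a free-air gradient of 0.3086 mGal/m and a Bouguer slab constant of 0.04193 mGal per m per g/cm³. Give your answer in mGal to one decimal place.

-36.6

Δg_SB(A) = 982623.54 − 982800.90 + 0.3086×590.5 − 0.04193×2.43×590.5 = -55.30 mGal
Δg_SB(B) = 982272.41 − 982800.90 + 0.3086×2112.1 − 0.04193×2.43×2112.1 = -91.90 mGal
Difference = -91.90 − (-55.30) = -36.60 mGal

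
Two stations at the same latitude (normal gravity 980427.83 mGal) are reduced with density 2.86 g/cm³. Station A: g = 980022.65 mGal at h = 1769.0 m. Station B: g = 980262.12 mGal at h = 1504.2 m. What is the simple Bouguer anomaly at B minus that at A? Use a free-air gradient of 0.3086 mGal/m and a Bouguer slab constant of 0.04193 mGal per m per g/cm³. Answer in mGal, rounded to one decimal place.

189.5

Δg_SB(A) = 980022.65 − 980427.83 + 0.3086×1769.0 − 0.04193×2.86×1769.0 = -71.40 mGal
Δg_SB(B) = 980262.12 − 980427.83 + 0.3086×1504.2 − 0.04193×2.86×1504.2 = 118.10 mGal
Difference = 118.10 − (-71.40) = 189.50 mGal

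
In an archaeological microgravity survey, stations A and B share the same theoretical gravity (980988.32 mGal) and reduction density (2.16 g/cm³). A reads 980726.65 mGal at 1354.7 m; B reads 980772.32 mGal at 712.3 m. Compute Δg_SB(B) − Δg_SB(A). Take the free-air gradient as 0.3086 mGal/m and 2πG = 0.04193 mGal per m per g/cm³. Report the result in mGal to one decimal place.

Δg_SB(A) = 980726.65 − 980988.32 + 0.3086×1354.7 − 0.04193×2.16×1354.7 = 33.70 mGal
Δg_SB(B) = 980772.32 − 980988.32 + 0.3086×712.3 − 0.04193×2.16×712.3 = -60.70 mGal
Difference = -60.70 − (33.70) = -94.40 mGal

-94.4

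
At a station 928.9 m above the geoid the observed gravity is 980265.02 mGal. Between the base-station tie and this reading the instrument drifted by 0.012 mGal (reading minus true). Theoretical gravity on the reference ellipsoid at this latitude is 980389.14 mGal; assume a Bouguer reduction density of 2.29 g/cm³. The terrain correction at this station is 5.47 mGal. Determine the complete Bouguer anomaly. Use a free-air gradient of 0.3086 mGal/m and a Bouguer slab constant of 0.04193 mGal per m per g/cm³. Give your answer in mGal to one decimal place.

Drift-corrected reading = 980265.02 − (0.012) = 980265.008 mGal
Free-air correction = 0.3086 × 928.9 = 286.66 mGal
Free-air anomaly = 980265.008 − 980389.14 + (286.66) = 162.528 mGal
Bouguer slab correction = 0.04193 × 2.29 × 928.9 = 89.19 mGal
Simple Bouguer anomaly = 162.528 − (89.19) = 73.338 mGal
Complete Bouguer anomaly = 73.338 + 5.47 = 78.808 mGal

78.8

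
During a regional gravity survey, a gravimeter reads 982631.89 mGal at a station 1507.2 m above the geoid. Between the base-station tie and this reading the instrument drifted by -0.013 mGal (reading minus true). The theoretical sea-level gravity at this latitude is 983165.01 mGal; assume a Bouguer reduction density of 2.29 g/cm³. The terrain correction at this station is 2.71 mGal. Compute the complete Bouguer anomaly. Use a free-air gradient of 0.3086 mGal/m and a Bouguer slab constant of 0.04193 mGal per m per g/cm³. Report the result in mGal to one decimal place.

Drift-corrected reading = 982631.89 − (-0.013) = 982631.903 mGal
Free-air correction = 0.3086 × 1507.2 = 465.12 mGal
Free-air anomaly = 982631.903 − 983165.01 + (465.12) = -67.987 mGal
Bouguer slab correction = 0.04193 × 2.29 × 1507.2 = 144.72 mGal
Simple Bouguer anomaly = -67.987 − (144.72) = -212.707 mGal
Complete Bouguer anomaly = -212.707 + 2.71 = -209.997 mGal

-210.0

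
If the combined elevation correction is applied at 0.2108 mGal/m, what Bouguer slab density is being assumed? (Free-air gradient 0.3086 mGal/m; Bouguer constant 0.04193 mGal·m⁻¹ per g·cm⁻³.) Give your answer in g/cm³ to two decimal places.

2.33

0.2108 = 0.3086 − 0.04193 × ρ
ρ = (0.3086 − 0.2108) / 0.04193 = 2.33 g/cm³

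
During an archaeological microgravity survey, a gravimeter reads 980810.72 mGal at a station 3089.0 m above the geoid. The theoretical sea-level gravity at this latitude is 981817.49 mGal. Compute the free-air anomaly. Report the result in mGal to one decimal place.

Free-air correction = 0.3086 × 3089.0 = 953.27 mGal
Free-air anomaly = 980810.72 − 981817.49 + (953.27) = -53.50 mGal

-53.5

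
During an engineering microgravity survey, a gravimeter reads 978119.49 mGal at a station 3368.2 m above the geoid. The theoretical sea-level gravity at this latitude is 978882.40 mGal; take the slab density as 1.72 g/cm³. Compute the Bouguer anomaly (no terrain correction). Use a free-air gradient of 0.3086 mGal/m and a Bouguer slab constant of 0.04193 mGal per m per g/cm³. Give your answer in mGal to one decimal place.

Free-air correction = 0.3086 × 3368.2 = 1039.43 mGal
Free-air anomaly = 978119.49 − 978882.40 + (1039.43) = 276.52 mGal
Bouguer slab correction = 0.04193 × 1.72 × 3368.2 = 242.91 mGal
Simple Bouguer anomaly = 276.52 − (242.91) = 33.61 mGal

33.6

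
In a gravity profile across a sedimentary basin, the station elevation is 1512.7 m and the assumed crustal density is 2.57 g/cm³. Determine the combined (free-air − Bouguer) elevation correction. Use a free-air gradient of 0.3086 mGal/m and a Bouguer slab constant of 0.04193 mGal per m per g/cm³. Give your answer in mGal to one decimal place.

Combined gradient = 0.3086 − 0.04193 × 2.57 = 0.2008399 mGal/m
Combined elevation correction = 0.2008399 × 1512.7 = 303.8 mGal

303.8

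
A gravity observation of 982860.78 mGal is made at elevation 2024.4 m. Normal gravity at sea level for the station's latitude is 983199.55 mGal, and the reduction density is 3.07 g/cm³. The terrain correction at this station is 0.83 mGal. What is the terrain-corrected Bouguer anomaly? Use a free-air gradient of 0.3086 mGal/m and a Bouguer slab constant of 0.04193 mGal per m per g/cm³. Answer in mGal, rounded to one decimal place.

Free-air correction = 0.3086 × 2024.4 = 624.73 mGal
Free-air anomaly = 982860.78 − 983199.55 + (624.73) = 285.96 mGal
Bouguer slab correction = 0.04193 × 3.07 × 2024.4 = 260.59 mGal
Simple Bouguer anomaly = 285.96 − (260.59) = 25.37 mGal
Complete Bouguer anomaly = 25.37 + 0.83 = 26.20 mGal

26.2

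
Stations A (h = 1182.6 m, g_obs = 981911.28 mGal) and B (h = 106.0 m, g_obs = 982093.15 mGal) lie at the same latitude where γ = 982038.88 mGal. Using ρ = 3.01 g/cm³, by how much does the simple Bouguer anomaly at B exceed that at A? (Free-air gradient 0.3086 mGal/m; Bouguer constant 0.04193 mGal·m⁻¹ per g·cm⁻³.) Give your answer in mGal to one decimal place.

Δg_SB(A) = 981911.28 − 982038.88 + 0.3086×1182.6 − 0.04193×3.01×1182.6 = 88.10 mGal
Δg_SB(B) = 982093.15 − 982038.88 + 0.3086×106.0 − 0.04193×3.01×106.0 = 73.60 mGal
Difference = 73.60 − (88.10) = -14.50 mGal

-14.5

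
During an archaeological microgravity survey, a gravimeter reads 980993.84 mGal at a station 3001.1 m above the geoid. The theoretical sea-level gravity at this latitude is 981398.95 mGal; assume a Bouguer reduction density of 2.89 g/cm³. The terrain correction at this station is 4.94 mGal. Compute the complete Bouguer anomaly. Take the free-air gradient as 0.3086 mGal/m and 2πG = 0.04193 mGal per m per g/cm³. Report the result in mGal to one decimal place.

Free-air correction = 0.3086 × 3001.1 = 926.14 mGal
Free-air anomaly = 980993.84 − 981398.95 + (926.14) = 521.03 mGal
Bouguer slab correction = 0.04193 × 2.89 × 3001.1 = 363.67 mGal
Simple Bouguer anomaly = 521.03 − (363.67) = 157.36 mGal
Complete Bouguer anomaly = 157.36 + 4.94 = 162.30 mGal

162.3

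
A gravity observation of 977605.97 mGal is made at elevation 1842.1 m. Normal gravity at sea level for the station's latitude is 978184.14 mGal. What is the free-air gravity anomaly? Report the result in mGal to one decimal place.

Free-air correction = 0.3086 × 1842.1 = 568.47 mGal
Free-air anomaly = 977605.97 − 978184.14 + (568.47) = -9.70 mGal

-9.7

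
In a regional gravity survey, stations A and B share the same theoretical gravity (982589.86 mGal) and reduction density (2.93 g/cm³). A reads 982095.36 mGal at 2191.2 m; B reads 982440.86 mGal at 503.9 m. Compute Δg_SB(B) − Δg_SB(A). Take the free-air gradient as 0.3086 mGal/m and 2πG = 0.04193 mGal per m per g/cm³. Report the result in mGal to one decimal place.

32.1

Δg_SB(A) = 982095.36 − 982589.86 + 0.3086×2191.2 − 0.04193×2.93×2191.2 = -87.50 mGal
Δg_SB(B) = 982440.86 − 982589.86 + 0.3086×503.9 − 0.04193×2.93×503.9 = -55.40 mGal
Difference = -55.40 − (-87.50) = 32.10 mGal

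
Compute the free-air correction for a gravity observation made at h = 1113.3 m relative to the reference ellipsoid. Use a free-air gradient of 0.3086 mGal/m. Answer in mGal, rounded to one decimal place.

Free-air correction = 0.3086 × 1113.3 = 343.6 mGal

343.6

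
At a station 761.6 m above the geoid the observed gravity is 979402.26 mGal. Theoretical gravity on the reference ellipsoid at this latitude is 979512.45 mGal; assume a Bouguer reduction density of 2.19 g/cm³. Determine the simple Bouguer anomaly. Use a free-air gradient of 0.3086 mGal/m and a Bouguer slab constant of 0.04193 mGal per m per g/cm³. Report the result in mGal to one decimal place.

Free-air correction = 0.3086 × 761.6 = 235.03 mGal
Free-air anomaly = 979402.26 − 979512.45 + (235.03) = 124.84 mGal
Bouguer slab correction = 0.04193 × 2.19 × 761.6 = 69.94 mGal
Simple Bouguer anomaly = 124.84 − (69.94) = 54.90 mGal

54.9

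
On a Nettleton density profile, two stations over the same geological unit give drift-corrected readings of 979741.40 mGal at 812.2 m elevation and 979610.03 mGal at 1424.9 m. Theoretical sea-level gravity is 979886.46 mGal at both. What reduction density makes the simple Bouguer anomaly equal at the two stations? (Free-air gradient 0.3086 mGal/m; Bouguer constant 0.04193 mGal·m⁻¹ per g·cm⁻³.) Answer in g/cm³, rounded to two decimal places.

2.25

Δg_obs = 979610.03 − 979741.40 = -131.37 mGal over Δh = 1424.9 − 812.2 = 612.7 m
Equal Bouguer anomalies ⇒ Δg_obs + (0.3086 − 0.04193ρ)·Δh = 0
0.3086 − 0.04193ρ = −Δg_obs/Δh = 0.21441
ρ = (0.3086 − 0.21441) / 0.04193 = 2.25 g/cm³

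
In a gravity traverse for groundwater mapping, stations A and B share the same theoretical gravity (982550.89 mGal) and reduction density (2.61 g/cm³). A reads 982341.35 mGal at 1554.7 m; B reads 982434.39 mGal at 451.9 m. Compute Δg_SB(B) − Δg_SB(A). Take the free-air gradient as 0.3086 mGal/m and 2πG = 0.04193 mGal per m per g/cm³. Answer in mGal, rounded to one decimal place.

-126.6

Δg_SB(A) = 982341.35 − 982550.89 + 0.3086×1554.7 − 0.04193×2.61×1554.7 = 100.10 mGal
Δg_SB(B) = 982434.39 − 982550.89 + 0.3086×451.9 − 0.04193×2.61×451.9 = -26.50 mGal
Difference = -26.50 − (100.10) = -126.60 mGal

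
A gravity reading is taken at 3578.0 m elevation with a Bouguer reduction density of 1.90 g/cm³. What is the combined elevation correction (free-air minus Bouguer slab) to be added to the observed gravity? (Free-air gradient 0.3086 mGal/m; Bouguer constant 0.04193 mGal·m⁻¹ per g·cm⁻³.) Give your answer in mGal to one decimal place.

Combined gradient = 0.3086 − 0.04193 × 1.90 = 0.2289330 mGal/m
Combined elevation correction = 0.2289330 × 3578.0 = 819.1 mGal

819.1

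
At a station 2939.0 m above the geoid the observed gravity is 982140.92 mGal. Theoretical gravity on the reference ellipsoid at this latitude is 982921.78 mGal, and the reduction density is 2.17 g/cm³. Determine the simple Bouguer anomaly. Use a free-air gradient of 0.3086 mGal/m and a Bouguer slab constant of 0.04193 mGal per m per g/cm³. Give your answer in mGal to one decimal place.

-141.3

Free-air correction = 0.3086 × 2939.0 = 906.98 mGal
Free-air anomaly = 982140.92 − 982921.78 + (906.98) = 126.12 mGal
Bouguer slab correction = 0.04193 × 2.17 × 2939.0 = 267.41 mGal
Simple Bouguer anomaly = 126.12 − (267.41) = -141.29 mGal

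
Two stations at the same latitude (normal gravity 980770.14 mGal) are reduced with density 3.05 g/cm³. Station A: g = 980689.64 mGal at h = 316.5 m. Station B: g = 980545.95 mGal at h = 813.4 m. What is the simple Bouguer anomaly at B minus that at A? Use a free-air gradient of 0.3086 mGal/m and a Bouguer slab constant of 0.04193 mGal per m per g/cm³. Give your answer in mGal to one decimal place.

Δg_SB(A) = 980689.64 − 980770.14 + 0.3086×316.5 − 0.04193×3.05×316.5 = -23.30 mGal
Δg_SB(B) = 980545.95 − 980770.14 + 0.3086×813.4 − 0.04193×3.05×813.4 = -77.20 mGal
Difference = -77.20 − (-23.30) = -53.90 mGal

-53.9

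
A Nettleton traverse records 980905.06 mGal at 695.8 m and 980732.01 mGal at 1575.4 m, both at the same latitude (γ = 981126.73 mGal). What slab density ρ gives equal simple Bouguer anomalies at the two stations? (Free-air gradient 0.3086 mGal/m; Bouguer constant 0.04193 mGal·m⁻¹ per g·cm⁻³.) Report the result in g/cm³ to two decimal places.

Δg_obs = 980732.01 − 980905.06 = -173.05 mGal over Δh = 1575.4 − 695.8 = 879.6 m
Equal Bouguer anomalies ⇒ Δg_obs + (0.3086 − 0.04193ρ)·Δh = 0
0.3086 − 0.04193ρ = −Δg_obs/Δh = 0.19674
ρ = (0.3086 − 0.19674) / 0.04193 = 2.67 g/cm³

2.67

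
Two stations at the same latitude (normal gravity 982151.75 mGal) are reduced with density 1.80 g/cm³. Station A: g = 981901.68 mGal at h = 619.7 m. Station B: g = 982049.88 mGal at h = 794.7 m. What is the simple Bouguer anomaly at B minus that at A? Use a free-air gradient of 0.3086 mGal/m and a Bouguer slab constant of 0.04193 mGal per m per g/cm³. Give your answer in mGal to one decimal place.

Δg_SB(A) = 981901.68 − 982151.75 + 0.3086×619.7 − 0.04193×1.80×619.7 = -105.60 mGal
Δg_SB(B) = 982049.88 − 982151.75 + 0.3086×794.7 − 0.04193×1.80×794.7 = 83.40 mGal
Difference = 83.40 − (-105.60) = 189.00 mGal

189.0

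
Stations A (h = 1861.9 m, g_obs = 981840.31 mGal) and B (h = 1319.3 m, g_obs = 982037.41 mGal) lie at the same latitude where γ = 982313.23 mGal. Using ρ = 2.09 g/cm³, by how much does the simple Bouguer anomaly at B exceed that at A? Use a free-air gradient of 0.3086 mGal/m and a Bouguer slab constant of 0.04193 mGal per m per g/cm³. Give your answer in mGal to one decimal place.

77.2

Δg_SB(A) = 981840.31 − 982313.23 + 0.3086×1861.9 − 0.04193×2.09×1861.9 = -61.50 mGal
Δg_SB(B) = 982037.41 − 982313.23 + 0.3086×1319.3 − 0.04193×2.09×1319.3 = 15.70 mGal
Difference = 15.70 − (-61.50) = 77.20 mGal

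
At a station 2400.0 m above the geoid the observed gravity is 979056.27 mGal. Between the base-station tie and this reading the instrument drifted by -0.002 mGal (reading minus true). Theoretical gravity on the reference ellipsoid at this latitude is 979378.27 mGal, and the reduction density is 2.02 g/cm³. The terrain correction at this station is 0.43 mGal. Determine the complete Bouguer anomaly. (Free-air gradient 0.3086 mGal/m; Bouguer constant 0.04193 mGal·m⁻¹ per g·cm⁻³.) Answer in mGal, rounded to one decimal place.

215.8

Drift-corrected reading = 979056.27 − (-0.002) = 979056.272 mGal
Free-air correction = 0.3086 × 2400.0 = 740.64 mGal
Free-air anomaly = 979056.272 − 979378.27 + (740.64) = 418.642 mGal
Bouguer slab correction = 0.04193 × 2.02 × 2400.0 = 203.28 mGal
Simple Bouguer anomaly = 418.642 − (203.28) = 215.362 mGal
Complete Bouguer anomaly = 215.362 + 0.43 = 215.792 mGal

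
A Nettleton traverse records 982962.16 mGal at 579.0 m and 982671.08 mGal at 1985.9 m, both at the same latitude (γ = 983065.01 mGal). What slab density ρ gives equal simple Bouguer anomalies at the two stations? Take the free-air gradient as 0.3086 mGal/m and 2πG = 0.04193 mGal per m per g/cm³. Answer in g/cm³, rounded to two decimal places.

2.43

Δg_obs = 982671.08 − 982962.16 = -291.08 mGal over Δh = 1985.9 − 579.0 = 1406.9 m
Equal Bouguer anomalies ⇒ Δg_obs + (0.3086 − 0.04193ρ)·Δh = 0
0.3086 − 0.04193ρ = −Δg_obs/Δh = 0.20689
ρ = (0.3086 − 0.20689) / 0.04193 = 2.43 g/cm³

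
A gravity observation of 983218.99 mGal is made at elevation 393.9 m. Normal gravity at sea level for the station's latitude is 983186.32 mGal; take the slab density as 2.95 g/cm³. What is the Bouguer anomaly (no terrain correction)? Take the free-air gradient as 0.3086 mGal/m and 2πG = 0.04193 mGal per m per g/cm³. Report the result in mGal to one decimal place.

Free-air correction = 0.3086 × 393.9 = 121.56 mGal
Free-air anomaly = 983218.99 − 983186.32 + (121.56) = 154.23 mGal
Bouguer slab correction = 0.04193 × 2.95 × 393.9 = 48.72 mGal
Simple Bouguer anomaly = 154.23 − (48.72) = 105.51 mGal

105.5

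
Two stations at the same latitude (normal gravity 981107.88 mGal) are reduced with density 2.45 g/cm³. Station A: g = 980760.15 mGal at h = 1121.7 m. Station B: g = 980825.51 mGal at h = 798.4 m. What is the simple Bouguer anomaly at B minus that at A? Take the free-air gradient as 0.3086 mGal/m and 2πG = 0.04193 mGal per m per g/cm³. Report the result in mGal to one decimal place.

-1.2

Δg_SB(A) = 980760.15 − 981107.88 + 0.3086×1121.7 − 0.04193×2.45×1121.7 = -116.80 mGal
Δg_SB(B) = 980825.51 − 981107.88 + 0.3086×798.4 − 0.04193×2.45×798.4 = -118.00 mGal
Difference = -118.00 − (-116.80) = -1.20 mGal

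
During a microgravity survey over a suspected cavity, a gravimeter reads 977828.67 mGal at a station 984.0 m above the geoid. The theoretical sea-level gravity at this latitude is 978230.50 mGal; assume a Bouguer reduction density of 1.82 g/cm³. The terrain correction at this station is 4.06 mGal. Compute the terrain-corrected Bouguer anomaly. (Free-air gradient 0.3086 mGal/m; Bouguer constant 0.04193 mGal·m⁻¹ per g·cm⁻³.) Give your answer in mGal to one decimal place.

-169.2

Free-air correction = 0.3086 × 984.0 = 303.66 mGal
Free-air anomaly = 977828.67 − 978230.50 + (303.66) = -98.17 mGal
Bouguer slab correction = 0.04193 × 1.82 × 984.0 = 75.09 mGal
Simple Bouguer anomaly = -98.17 − (75.09) = -173.26 mGal
Complete Bouguer anomaly = -173.26 + 4.06 = -169.20 mGal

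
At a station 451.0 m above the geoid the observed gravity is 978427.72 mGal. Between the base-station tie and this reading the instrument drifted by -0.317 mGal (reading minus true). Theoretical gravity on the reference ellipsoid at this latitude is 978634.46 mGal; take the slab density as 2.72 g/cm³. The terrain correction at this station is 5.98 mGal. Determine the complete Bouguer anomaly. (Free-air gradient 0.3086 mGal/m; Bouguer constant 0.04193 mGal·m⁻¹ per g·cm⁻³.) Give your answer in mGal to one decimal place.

Drift-corrected reading = 978427.72 − (-0.317) = 978428.037 mGal
Free-air correction = 0.3086 × 451.0 = 139.18 mGal
Free-air anomaly = 978428.037 − 978634.46 + (139.18) = -67.243 mGal
Bouguer slab correction = 0.04193 × 2.72 × 451.0 = 51.44 mGal
Simple Bouguer anomaly = -67.243 − (51.44) = -118.683 mGal
Complete Bouguer anomaly = -118.683 + 5.98 = -112.703 mGal

-112.7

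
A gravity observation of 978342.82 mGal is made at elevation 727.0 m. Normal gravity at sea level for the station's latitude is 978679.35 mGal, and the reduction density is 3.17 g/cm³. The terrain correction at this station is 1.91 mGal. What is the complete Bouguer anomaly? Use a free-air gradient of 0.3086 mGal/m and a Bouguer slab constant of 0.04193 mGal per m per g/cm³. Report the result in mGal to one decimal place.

-206.9

Free-air correction = 0.3086 × 727.0 = 224.35 mGal
Free-air anomaly = 978342.82 − 978679.35 + (224.35) = -112.18 mGal
Bouguer slab correction = 0.04193 × 3.17 × 727.0 = 96.63 mGal
Simple Bouguer anomaly = -112.18 − (96.63) = -208.81 mGal
Complete Bouguer anomaly = -208.81 + 1.91 = -206.90 mGal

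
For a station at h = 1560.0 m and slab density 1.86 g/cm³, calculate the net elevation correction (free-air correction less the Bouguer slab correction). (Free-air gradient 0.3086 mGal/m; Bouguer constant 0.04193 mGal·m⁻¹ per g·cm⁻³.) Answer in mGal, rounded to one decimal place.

Combined gradient = 0.3086 − 0.04193 × 1.86 = 0.2306102 mGal/m
Combined elevation correction = 0.2306102 × 1560.0 = 359.8 mGal

359.8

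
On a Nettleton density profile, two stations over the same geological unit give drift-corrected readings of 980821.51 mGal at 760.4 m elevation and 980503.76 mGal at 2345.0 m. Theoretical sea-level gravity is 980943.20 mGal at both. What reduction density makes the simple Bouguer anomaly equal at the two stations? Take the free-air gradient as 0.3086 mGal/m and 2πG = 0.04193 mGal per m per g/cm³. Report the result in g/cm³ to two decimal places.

Δg_obs = 980503.76 − 980821.51 = -317.75 mGal over Δh = 2345.0 − 760.4 = 1584.6 m
Equal Bouguer anomalies ⇒ Δg_obs + (0.3086 − 0.04193ρ)·Δh = 0
0.3086 − 0.04193ρ = −Δg_obs/Δh = 0.20052
ρ = (0.3086 − 0.20052) / 0.04193 = 2.58 g/cm³

2.58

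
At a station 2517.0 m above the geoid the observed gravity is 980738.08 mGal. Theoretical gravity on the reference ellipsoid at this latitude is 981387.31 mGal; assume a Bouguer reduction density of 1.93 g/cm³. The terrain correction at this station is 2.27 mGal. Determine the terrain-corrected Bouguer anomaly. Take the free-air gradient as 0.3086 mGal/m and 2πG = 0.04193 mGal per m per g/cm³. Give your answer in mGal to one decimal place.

Free-air correction = 0.3086 × 2517.0 = 776.75 mGal
Free-air anomaly = 980738.08 − 981387.31 + (776.75) = 127.52 mGal
Bouguer slab correction = 0.04193 × 1.93 × 2517.0 = 203.69 mGal
Simple Bouguer anomaly = 127.52 − (203.69) = -76.17 mGal
Complete Bouguer anomaly = -76.17 + 2.27 = -73.90 mGal

-73.9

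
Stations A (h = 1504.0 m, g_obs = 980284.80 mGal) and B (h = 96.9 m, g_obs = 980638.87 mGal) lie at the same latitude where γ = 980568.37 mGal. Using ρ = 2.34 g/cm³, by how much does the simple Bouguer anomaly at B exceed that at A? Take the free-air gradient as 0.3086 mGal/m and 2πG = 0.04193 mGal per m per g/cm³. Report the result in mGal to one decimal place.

Δg_SB(A) = 980284.80 − 980568.37 + 0.3086×1504.0 − 0.04193×2.34×1504.0 = 33.00 mGal
Δg_SB(B) = 980638.87 − 980568.37 + 0.3086×96.9 − 0.04193×2.34×96.9 = 90.90 mGal
Difference = 90.90 − (33.00) = 57.90 mGal

57.9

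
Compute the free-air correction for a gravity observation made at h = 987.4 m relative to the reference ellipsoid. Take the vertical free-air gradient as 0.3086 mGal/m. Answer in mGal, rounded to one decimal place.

304.7

Free-air correction = 0.3086 × 987.4 = 304.7 mGal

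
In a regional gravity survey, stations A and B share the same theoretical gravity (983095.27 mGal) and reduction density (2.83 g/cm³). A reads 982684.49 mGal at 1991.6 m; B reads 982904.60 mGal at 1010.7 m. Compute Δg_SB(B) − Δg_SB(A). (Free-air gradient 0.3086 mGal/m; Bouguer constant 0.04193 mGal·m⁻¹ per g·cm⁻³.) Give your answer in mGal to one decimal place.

Δg_SB(A) = 982684.49 − 983095.27 + 0.3086×1991.6 − 0.04193×2.83×1991.6 = -32.50 mGal
Δg_SB(B) = 982904.60 − 983095.27 + 0.3086×1010.7 − 0.04193×2.83×1010.7 = 1.30 mGal
Difference = 1.30 − (-32.50) = 33.80 mGal

33.8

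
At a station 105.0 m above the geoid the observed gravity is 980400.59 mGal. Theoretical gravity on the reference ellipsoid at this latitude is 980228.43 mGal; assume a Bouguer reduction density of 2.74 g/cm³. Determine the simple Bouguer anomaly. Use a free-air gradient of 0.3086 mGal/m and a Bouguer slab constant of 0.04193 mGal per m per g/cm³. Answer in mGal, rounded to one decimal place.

Free-air correction = 0.3086 × 105.0 = 32.40 mGal
Free-air anomaly = 980400.59 − 980228.43 + (32.40) = 204.56 mGal
Bouguer slab correction = 0.04193 × 2.74 × 105.0 = 12.06 mGal
Simple Bouguer anomaly = 204.56 − (12.06) = 192.50 mGal

192.5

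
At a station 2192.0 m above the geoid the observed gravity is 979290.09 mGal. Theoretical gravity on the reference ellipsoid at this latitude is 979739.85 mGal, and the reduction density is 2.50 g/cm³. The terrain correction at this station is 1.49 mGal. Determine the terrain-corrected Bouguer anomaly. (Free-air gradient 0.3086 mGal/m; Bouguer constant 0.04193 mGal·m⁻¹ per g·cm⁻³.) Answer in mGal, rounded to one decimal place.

-1.6

Free-air correction = 0.3086 × 2192.0 = 676.45 mGal
Free-air anomaly = 979290.09 − 979739.85 + (676.45) = 226.69 mGal
Bouguer slab correction = 0.04193 × 2.50 × 2192.0 = 229.78 mGal
Simple Bouguer anomaly = 226.69 − (229.78) = -3.09 mGal
Complete Bouguer anomaly = -3.09 + 1.49 = -1.60 mGal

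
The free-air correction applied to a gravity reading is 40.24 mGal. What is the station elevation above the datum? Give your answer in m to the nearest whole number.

130

h = 40.24 / 0.3086 = 130.40 m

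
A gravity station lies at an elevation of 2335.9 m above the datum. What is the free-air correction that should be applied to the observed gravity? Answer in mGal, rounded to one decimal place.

720.9

Free-air correction = 0.3086 × 2335.9 = 720.9 mGal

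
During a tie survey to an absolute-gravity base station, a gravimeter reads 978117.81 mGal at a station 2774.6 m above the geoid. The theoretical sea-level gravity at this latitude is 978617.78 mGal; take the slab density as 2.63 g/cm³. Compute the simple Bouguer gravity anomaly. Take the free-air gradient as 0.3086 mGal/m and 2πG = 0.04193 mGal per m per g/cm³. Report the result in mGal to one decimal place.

Free-air correction = 0.3086 × 2774.6 = 856.24 mGal
Free-air anomaly = 978117.81 − 978617.78 + (856.24) = 356.27 mGal
Bouguer slab correction = 0.04193 × 2.63 × 2774.6 = 305.97 mGal
Simple Bouguer anomaly = 356.27 − (305.97) = 50.30 mGal

50.3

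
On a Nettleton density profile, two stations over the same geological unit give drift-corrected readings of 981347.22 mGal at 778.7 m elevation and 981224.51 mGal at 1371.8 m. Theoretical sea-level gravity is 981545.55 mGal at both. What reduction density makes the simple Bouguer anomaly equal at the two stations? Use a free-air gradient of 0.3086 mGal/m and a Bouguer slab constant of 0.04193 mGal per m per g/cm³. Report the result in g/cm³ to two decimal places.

2.43

Δg_obs = 981224.51 − 981347.22 = -122.71 mGal over Δh = 1371.8 − 778.7 = 593.1 m
Equal Bouguer anomalies ⇒ Δg_obs + (0.3086 − 0.04193ρ)·Δh = 0
0.3086 − 0.04193ρ = −Δg_obs/Δh = 0.20690
ρ = (0.3086 − 0.20690) / 0.04193 = 2.43 g/cm³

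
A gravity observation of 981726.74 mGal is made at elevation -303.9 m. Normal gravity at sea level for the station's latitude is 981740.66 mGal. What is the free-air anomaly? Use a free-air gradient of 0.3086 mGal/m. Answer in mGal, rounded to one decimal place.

Free-air correction = 0.3086 × -303.9 = -93.78 mGal
Free-air anomaly = 981726.74 − 981740.66 + (-93.78) = -107.70 mGal

-107.7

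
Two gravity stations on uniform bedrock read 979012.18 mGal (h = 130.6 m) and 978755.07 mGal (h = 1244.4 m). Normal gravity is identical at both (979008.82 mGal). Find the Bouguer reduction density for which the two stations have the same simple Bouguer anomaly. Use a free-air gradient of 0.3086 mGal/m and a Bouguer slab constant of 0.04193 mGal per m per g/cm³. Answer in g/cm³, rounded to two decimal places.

1.85

Δg_obs = 978755.07 − 979012.18 = -257.11 mGal over Δh = 1244.4 − 130.6 = 1113.8 m
Equal Bouguer anomalies ⇒ Δg_obs + (0.3086 − 0.04193ρ)·Δh = 0
0.3086 − 0.04193ρ = −Δg_obs/Δh = 0.23084
ρ = (0.3086 − 0.23084) / 0.04193 = 1.85 g/cm³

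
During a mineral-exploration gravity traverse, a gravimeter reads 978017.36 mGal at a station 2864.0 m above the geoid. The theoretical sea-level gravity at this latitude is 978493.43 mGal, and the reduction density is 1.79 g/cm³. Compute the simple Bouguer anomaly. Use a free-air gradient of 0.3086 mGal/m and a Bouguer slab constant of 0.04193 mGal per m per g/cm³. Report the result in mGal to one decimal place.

Free-air correction = 0.3086 × 2864.0 = 883.83 mGal
Free-air anomaly = 978017.36 − 978493.43 + (883.83) = 407.76 mGal
Bouguer slab correction = 0.04193 × 1.79 × 2864.0 = 214.96 mGal
Simple Bouguer anomaly = 407.76 − (214.96) = 192.80 mGal

192.8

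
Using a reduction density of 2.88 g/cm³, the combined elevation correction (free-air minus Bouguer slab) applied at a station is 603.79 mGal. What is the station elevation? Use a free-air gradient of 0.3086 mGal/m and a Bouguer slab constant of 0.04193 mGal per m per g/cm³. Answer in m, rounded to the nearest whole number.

Combined gradient = 0.3086 − 0.04193 × 2.88 = 0.1878416 mGal/m
h = 603.79 / 0.1878416 = 3214.36 m

3214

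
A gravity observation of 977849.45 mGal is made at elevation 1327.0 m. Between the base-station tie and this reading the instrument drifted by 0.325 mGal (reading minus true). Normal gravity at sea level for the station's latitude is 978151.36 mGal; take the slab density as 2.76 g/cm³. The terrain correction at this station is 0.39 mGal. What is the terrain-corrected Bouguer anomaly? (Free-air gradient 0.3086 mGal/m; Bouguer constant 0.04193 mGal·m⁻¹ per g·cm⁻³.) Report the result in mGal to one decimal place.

Drift-corrected reading = 977849.45 − (0.325) = 977849.125 mGal
Free-air correction = 0.3086 × 1327.0 = 409.51 mGal
Free-air anomaly = 977849.125 − 978151.36 + (409.51) = 107.275 mGal
Bouguer slab correction = 0.04193 × 2.76 × 1327.0 = 153.57 mGal
Simple Bouguer anomaly = 107.275 − (153.57) = -46.295 mGal
Complete Bouguer anomaly = -46.295 + 0.39 = -45.905 mGal

-45.9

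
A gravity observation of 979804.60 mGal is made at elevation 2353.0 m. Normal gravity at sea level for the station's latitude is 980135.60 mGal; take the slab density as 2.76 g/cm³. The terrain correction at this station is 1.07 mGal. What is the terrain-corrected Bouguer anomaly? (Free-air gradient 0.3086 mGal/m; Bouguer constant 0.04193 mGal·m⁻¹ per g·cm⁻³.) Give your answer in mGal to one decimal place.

Free-air correction = 0.3086 × 2353.0 = 726.14 mGal
Free-air anomaly = 979804.60 − 980135.60 + (726.14) = 395.14 mGal
Bouguer slab correction = 0.04193 × 2.76 × 2353.0 = 272.31 mGal
Simple Bouguer anomaly = 395.14 − (272.31) = 122.83 mGal
Complete Bouguer anomaly = 122.83 + 1.07 = 123.90 mGal

123.9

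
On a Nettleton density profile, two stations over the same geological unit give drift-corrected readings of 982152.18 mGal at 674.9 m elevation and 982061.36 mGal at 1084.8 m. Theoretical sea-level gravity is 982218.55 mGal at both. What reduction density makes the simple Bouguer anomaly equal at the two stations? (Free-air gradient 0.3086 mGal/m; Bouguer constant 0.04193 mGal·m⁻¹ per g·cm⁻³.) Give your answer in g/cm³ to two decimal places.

Δg_obs = 982061.36 − 982152.18 = -90.82 mGal over Δh = 1084.8 − 674.9 = 409.9 m
Equal Bouguer anomalies ⇒ Δg_obs + (0.3086 − 0.04193ρ)·Δh = 0
0.3086 − 0.04193ρ = −Δg_obs/Δh = 0.22157
ρ = (0.3086 − 0.22157) / 0.04193 = 2.08 g/cm³

2.08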